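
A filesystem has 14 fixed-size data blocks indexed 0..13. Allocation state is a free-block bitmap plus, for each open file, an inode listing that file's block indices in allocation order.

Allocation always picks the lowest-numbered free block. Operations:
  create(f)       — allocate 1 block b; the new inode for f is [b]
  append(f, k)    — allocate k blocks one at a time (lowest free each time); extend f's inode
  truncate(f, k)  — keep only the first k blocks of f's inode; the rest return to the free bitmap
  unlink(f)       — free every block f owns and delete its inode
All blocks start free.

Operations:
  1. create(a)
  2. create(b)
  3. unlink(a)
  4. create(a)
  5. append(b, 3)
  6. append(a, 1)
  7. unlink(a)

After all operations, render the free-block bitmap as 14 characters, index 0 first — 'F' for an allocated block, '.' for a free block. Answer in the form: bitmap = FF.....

  1. create(a)  ⇒  F.............  {a→[0]}
  2. create(b)  ⇒  FF............  {a→[0]; b→[1]}
  3. unlink(a)  ⇒  .F............  {b→[1]}
  4. create(a)  ⇒  FF............  {a→[0]; b→[1]}
  5. append(b, 3)  ⇒  FFFFF.........  {a→[0]; b→[1, 2, 3, 4]}
  6. append(a, 1)  ⇒  FFFFFF........  {a→[0, 5]; b→[1, 2, 3, 4]}
  7. unlink(a)  ⇒  .FFFF.........  {b→[1, 2, 3, 4]}

bitmap = .FFFF.........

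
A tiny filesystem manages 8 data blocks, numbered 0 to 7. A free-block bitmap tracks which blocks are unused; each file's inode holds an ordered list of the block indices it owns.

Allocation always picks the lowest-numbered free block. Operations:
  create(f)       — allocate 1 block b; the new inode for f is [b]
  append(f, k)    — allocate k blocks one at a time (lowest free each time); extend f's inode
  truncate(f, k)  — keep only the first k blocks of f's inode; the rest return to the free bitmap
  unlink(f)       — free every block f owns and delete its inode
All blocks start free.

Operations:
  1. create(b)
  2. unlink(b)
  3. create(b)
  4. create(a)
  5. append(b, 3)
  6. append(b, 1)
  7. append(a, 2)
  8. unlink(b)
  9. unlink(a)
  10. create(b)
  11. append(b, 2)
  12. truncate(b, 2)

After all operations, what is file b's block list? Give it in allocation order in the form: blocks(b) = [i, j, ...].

blocks(b) = [0, 1]

create(b): bitmap=F....... | b=[0]
unlink(b): bitmap=........ | 
create(b): bitmap=F....... | b=[0]
create(a): bitmap=FF...... | a=[1] b=[0]
append(b, 3): bitmap=FFFFF... | a=[1] b=[0, 2, 3, 4]
append(b, 1): bitmap=FFFFFF.. | a=[1] b=[0, 2, 3, 4, 5]
append(a, 2): bitmap=FFFFFFFF | a=[1, 6, 7] b=[0, 2, 3, 4, 5]
unlink(b): bitmap=.F....FF | a=[1, 6, 7]
unlink(a): bitmap=........ | 
create(b): bitmap=F....... | b=[0]
append(b, 2): bitmap=FFF..... | b=[0, 1, 2]
truncate(b, 2): bitmap=FF...... | b=[0, 1]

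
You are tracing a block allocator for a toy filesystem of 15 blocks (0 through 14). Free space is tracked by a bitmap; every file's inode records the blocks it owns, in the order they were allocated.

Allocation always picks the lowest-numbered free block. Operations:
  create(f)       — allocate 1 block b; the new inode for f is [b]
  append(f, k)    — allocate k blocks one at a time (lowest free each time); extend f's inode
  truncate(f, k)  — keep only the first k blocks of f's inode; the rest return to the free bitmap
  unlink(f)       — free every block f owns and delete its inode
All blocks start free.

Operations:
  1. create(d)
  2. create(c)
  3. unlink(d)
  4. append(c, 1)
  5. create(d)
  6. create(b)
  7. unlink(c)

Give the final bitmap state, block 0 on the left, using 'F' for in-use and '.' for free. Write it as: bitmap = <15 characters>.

bitmap = ..FF...........

  1. create(d)  ⇒  F..............  {d→[0]}
  2. create(c)  ⇒  FF.............  {c→[1]; d→[0]}
  3. unlink(d)  ⇒  .F.............  {c→[1]}
  4. append(c, 1)  ⇒  FF.............  {c→[1, 0]}
  5. create(d)  ⇒  FFF............  {c→[1, 0]; d→[2]}
  6. create(b)  ⇒  FFFF...........  {b→[3]; c→[1, 0]; d→[2]}
  7. unlink(c)  ⇒  ..FF...........  {b→[3]; d→[2]}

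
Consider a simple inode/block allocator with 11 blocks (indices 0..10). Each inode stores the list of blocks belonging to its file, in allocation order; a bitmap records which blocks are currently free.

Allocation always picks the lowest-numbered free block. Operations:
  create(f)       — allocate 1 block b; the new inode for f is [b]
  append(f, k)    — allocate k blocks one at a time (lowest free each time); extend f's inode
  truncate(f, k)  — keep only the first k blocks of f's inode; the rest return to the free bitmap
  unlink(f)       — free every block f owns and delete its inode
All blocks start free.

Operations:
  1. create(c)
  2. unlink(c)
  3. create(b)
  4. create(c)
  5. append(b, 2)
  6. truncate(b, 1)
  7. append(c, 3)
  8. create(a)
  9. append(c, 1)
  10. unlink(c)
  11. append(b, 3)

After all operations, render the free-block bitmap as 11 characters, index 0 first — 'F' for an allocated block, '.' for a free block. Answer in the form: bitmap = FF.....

bitmap = FFFF.F.....

[1] create(c) — c=0 (map F..........)
[2] unlink(c) —  (map ...........)
[3] create(b) — b=0 (map F..........)
[4] create(c) — b=0 c=1 (map FF.........)
[5] append(b, 2) — b=0,2,3 c=1 (map FFFF.......)
[6] truncate(b, 1) — b=0 c=1 (map FF.........)
[7] append(c, 3) — b=0 c=1,2,3,4 (map FFFFF......)
[8] create(a) — a=5 b=0 c=1,2,3,4 (map FFFFFF.....)
[9] append(c, 1) — a=5 b=0 c=1,2,3,4,6 (map FFFFFFF....)
[10] unlink(c) — a=5 b=0 (map F....F.....)
[11] append(b, 3) — a=5 b=0,1,2,3 (map FFFF.F.....)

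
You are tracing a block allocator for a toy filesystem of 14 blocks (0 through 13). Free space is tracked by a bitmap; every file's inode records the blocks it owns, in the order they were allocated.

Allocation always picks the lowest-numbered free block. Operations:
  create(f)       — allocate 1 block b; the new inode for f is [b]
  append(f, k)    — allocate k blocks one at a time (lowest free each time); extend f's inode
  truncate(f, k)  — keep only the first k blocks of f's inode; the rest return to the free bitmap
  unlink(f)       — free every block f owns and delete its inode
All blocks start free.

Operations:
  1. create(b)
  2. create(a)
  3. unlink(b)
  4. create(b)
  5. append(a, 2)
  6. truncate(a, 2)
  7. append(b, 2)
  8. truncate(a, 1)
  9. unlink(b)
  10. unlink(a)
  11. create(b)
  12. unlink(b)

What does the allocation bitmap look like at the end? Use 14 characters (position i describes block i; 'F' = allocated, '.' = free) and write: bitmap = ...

bitmap = ..............

after create(b) → b:[0]  free=[F.............]
after create(a) → a:[1], b:[0]  free=[FF............]
after unlink(b) → a:[1]  free=[.F............]
after create(b) → a:[1], b:[0]  free=[FF............]
after append(a, 2) → a:[1, 2, 3], b:[0]  free=[FFFF..........]
after truncate(a, 2) → a:[1, 2], b:[0]  free=[FFF...........]
after append(b, 2) → a:[1, 2], b:[0, 3, 4]  free=[FFFFF.........]
after truncate(a, 1) → a:[1], b:[0, 3, 4]  free=[FF.FF.........]
after unlink(b) → a:[1]  free=[.F............]
after unlink(a) →   free=[..............]
after create(b) → b:[0]  free=[F.............]
after unlink(b) →   free=[..............]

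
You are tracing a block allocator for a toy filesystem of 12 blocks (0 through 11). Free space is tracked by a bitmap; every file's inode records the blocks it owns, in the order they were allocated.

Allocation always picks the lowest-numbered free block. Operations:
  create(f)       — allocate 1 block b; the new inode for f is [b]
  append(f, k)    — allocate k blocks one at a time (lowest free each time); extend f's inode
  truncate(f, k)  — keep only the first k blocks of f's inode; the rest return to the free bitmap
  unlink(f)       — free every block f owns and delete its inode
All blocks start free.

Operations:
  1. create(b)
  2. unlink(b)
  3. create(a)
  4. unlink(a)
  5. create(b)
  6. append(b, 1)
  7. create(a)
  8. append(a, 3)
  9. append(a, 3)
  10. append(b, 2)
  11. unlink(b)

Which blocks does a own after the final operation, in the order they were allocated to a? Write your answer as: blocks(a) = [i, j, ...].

blocks(a) = [2, 3, 4, 5, 6, 7, 8]

after create(b) → b:[0]  free=[F...........]
after unlink(b) →   free=[............]
after create(a) → a:[0]  free=[F...........]
after unlink(a) →   free=[............]
after create(b) → b:[0]  free=[F...........]
after append(b, 1) → b:[0, 1]  free=[FF..........]
after create(a) → a:[2], b:[0, 1]  free=[FFF.........]
after append(a, 3) → a:[2, 3, 4, 5], b:[0, 1]  free=[FFFFFF......]
after append(a, 3) → a:[2, 3, 4, 5, 6, 7, 8], b:[0, 1]  free=[FFFFFFFFF...]
after append(b, 2) → a:[2, 3, 4, 5, 6, 7, 8], b:[0, 1, 9, 10]  free=[FFFFFFFFFFF.]
after unlink(b) → a:[2, 3, 4, 5, 6, 7, 8]  free=[..FFFFFFF...]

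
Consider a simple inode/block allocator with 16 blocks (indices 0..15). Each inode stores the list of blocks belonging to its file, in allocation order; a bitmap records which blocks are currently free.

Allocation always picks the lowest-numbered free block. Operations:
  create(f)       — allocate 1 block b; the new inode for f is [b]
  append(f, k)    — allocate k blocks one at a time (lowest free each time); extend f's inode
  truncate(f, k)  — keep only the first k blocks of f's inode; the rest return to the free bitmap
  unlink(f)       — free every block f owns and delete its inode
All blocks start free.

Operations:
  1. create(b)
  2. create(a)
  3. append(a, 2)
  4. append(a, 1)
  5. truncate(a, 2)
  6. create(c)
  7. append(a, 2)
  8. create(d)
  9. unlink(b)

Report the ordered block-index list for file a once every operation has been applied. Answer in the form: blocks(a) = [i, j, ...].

blocks(a) = [1, 2, 4, 5]

create(b): bitmap=F............... | b=[0]
create(a): bitmap=FF.............. | a=[1] b=[0]
append(a, 2): bitmap=FFFF............ | a=[1, 2, 3] b=[0]
append(a, 1): bitmap=FFFFF........... | a=[1, 2, 3, 4] b=[0]
truncate(a, 2): bitmap=FFF............. | a=[1, 2] b=[0]
create(c): bitmap=FFFF............ | a=[1, 2] b=[0] c=[3]
append(a, 2): bitmap=FFFFFF.......... | a=[1, 2, 4, 5] b=[0] c=[3]
create(d): bitmap=FFFFFFF......... | a=[1, 2, 4, 5] b=[0] c=[3] d=[6]
unlink(b): bitmap=.FFFFFF......... | a=[1, 2, 4, 5] c=[3] d=[6]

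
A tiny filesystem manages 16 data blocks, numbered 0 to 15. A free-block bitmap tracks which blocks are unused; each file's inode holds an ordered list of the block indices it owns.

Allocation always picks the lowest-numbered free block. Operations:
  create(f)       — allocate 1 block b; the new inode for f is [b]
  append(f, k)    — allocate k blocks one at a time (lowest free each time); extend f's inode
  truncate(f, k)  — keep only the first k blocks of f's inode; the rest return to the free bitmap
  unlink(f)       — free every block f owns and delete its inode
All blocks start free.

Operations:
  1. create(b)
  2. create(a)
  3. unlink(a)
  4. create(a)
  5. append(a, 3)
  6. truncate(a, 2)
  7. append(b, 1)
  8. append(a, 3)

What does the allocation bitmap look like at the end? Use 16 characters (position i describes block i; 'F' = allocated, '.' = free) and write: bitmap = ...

bitmap = FFFFFFF.........

  1. create(b)  ⇒  F...............  {b→[0]}
  2. create(a)  ⇒  FF..............  {a→[1]; b→[0]}
  3. unlink(a)  ⇒  F...............  {b→[0]}
  4. create(a)  ⇒  FF..............  {a→[1]; b→[0]}
  5. append(a, 3)  ⇒  FFFFF...........  {a→[1, 2, 3, 4]; b→[0]}
  6. truncate(a, 2)  ⇒  FFF.............  {a→[1, 2]; b→[0]}
  7. append(b, 1)  ⇒  FFFF............  {a→[1, 2]; b→[0, 3]}
  8. append(a, 3)  ⇒  FFFFFFF.........  {a→[1, 2, 4, 5, 6]; b→[0, 3]}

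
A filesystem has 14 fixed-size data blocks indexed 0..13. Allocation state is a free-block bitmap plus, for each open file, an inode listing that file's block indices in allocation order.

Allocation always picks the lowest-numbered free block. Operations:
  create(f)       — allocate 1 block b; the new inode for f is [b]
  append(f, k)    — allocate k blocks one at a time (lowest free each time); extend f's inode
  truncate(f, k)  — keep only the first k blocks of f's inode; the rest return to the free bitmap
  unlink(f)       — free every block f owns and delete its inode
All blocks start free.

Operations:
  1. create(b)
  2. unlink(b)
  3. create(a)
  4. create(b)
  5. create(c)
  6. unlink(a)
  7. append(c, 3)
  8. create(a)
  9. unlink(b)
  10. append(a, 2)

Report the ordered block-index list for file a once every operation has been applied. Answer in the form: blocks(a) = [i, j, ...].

  1. create(b)  ⇒  F.............  {b→[0]}
  2. unlink(b)  ⇒  ..............  {}
  3. create(a)  ⇒  F.............  {a→[0]}
  4. create(b)  ⇒  FF............  {a→[0]; b→[1]}
  5. create(c)  ⇒  FFF...........  {a→[0]; b→[1]; c→[2]}
  6. unlink(a)  ⇒  .FF...........  {b→[1]; c→[2]}
  7. append(c, 3)  ⇒  FFFFF.........  {b→[1]; c→[2, 0, 3, 4]}
  8. create(a)  ⇒  FFFFFF........  {a→[5]; b→[1]; c→[2, 0, 3, 4]}
  9. unlink(b)  ⇒  F.FFFF........  {a→[5]; c→[2, 0, 3, 4]}
  10. append(a, 2)  ⇒  FFFFFFF.......  {a→[5, 1, 6]; c→[2, 0, 3, 4]}

blocks(a) = [5, 1, 6]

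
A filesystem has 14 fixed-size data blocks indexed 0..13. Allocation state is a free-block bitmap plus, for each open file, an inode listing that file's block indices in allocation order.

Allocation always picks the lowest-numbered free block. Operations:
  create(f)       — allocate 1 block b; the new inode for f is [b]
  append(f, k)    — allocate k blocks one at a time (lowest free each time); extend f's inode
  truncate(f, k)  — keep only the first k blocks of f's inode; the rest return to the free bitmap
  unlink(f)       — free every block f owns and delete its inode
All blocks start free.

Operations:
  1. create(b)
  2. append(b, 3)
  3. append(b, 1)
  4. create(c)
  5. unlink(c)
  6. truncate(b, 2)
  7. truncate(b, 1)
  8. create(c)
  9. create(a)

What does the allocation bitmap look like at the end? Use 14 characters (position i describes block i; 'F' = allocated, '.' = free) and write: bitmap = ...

bitmap = FFF...........

  1. create(b)  ⇒  F.............  {b→[0]}
  2. append(b, 3)  ⇒  FFFF..........  {b→[0, 1, 2, 3]}
  3. append(b, 1)  ⇒  FFFFF.........  {b→[0, 1, 2, 3, 4]}
  4. create(c)  ⇒  FFFFFF........  {b→[0, 1, 2, 3, 4]; c→[5]}
  5. unlink(c)  ⇒  FFFFF.........  {b→[0, 1, 2, 3, 4]}
  6. truncate(b, 2)  ⇒  FF............  {b→[0, 1]}
  7. truncate(b, 1)  ⇒  F.............  {b→[0]}
  8. create(c)  ⇒  FF............  {b→[0]; c→[1]}
  9. create(a)  ⇒  FFF...........  {a→[2]; b→[0]; c→[1]}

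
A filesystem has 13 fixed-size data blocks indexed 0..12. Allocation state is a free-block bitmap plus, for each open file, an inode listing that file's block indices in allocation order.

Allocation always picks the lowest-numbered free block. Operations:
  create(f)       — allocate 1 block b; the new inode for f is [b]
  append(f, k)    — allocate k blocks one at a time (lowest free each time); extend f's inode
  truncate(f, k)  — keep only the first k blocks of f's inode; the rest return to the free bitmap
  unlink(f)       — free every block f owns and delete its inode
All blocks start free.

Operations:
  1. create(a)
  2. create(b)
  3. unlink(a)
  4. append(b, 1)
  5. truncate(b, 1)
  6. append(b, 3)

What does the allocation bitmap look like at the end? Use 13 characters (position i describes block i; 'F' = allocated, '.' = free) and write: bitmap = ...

bitmap = FFFF.........

after create(a) → a:[0]  free=[F............]
after create(b) → a:[0], b:[1]  free=[FF...........]
after unlink(a) → b:[1]  free=[.F...........]
after append(b, 1) → b:[1, 0]  free=[FF...........]
after truncate(b, 1) → b:[1]  free=[.F...........]
after append(b, 3) → b:[1, 0, 2, 3]  free=[FFFF.........]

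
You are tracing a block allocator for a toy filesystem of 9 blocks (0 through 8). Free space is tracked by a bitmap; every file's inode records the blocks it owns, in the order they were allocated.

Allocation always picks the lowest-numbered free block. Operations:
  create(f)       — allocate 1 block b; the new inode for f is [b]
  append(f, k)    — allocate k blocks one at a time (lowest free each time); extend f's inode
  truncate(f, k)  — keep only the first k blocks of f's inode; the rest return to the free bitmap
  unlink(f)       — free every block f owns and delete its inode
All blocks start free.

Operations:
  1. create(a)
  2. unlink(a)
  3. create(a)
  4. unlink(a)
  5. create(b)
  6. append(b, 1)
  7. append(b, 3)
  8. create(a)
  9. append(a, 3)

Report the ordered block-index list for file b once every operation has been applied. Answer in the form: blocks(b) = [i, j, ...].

[1] create(a) — a=0 (map F........)
[2] unlink(a) —  (map .........)
[3] create(a) — a=0 (map F........)
[4] unlink(a) —  (map .........)
[5] create(b) — b=0 (map F........)
[6] append(b, 1) — b=0,1 (map FF.......)
[7] append(b, 3) — b=0,1,2,3,4 (map FFFFF....)
[8] create(a) — a=5 b=0,1,2,3,4 (map FFFFFF...)
[9] append(a, 3) — a=5,6,7,8 b=0,1,2,3,4 (map FFFFFFFFF)

blocks(b) = [0, 1, 2, 3, 4]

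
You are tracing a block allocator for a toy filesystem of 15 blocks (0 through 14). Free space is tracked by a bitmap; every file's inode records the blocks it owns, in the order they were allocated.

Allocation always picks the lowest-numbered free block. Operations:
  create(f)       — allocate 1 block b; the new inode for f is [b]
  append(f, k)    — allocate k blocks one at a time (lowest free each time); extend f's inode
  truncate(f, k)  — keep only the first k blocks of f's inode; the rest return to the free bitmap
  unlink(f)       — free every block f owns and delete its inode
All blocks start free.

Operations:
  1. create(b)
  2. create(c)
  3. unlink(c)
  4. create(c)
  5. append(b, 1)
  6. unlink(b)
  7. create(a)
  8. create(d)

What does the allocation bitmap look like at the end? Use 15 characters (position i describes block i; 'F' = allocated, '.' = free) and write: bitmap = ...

[1] create(b) — b=0 (map F..............)
[2] create(c) — b=0 c=1 (map FF.............)
[3] unlink(c) — b=0 (map F..............)
[4] create(c) — b=0 c=1 (map FF.............)
[5] append(b, 1) — b=0,2 c=1 (map FFF............)
[6] unlink(b) — c=1 (map .F.............)
[7] create(a) — a=0 c=1 (map FF.............)
[8] create(d) — a=0 c=1 d=2 (map FFF............)

bitmap = FFF............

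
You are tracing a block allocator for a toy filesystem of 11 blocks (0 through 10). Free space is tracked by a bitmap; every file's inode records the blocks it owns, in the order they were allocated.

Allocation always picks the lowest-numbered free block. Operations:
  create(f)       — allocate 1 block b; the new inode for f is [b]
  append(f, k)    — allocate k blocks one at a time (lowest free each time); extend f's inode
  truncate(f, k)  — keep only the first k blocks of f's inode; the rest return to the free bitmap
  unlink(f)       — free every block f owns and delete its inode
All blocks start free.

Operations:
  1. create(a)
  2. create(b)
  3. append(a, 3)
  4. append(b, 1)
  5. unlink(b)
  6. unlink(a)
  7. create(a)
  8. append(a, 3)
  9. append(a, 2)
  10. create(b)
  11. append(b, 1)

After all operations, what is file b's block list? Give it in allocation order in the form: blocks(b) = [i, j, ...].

create(a): bitmap=F.......... | a=[0]
create(b): bitmap=FF......... | a=[0] b=[1]
append(a, 3): bitmap=FFFFF...... | a=[0, 2, 3, 4] b=[1]
append(b, 1): bitmap=FFFFFF..... | a=[0, 2, 3, 4] b=[1, 5]
unlink(b): bitmap=F.FFF...... | a=[0, 2, 3, 4]
unlink(a): bitmap=........... | 
create(a): bitmap=F.......... | a=[0]
append(a, 3): bitmap=FFFF....... | a=[0, 1, 2, 3]
append(a, 2): bitmap=FFFFFF..... | a=[0, 1, 2, 3, 4, 5]
create(b): bitmap=FFFFFFF.... | a=[0, 1, 2, 3, 4, 5] b=[6]
append(b, 1): bitmap=FFFFFFFF... | a=[0, 1, 2, 3, 4, 5] b=[6, 7]

blocks(b) = [6, 7]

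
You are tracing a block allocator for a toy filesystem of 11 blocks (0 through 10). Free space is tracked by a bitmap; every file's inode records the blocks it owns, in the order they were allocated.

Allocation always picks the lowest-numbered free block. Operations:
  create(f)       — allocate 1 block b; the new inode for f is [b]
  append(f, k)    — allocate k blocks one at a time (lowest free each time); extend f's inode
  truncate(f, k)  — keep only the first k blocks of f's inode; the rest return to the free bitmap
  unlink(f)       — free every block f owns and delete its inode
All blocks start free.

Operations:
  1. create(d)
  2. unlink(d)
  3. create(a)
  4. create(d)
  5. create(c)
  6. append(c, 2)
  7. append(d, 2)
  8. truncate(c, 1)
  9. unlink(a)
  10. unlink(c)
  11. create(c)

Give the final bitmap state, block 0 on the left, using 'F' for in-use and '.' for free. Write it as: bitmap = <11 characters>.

  1. create(d)  ⇒  F..........  {d→[0]}
  2. unlink(d)  ⇒  ...........  {}
  3. create(a)  ⇒  F..........  {a→[0]}
  4. create(d)  ⇒  FF.........  {a→[0]; d→[1]}
  5. create(c)  ⇒  FFF........  {a→[0]; c→[2]; d→[1]}
  6. append(c, 2)  ⇒  FFFFF......  {a→[0]; c→[2, 3, 4]; d→[1]}
  7. append(d, 2)  ⇒  FFFFFFF....  {a→[0]; c→[2, 3, 4]; d→[1, 5, 6]}
  8. truncate(c, 1)  ⇒  FFF..FF....  {a→[0]; c→[2]; d→[1, 5, 6]}
  9. unlink(a)  ⇒  .FF..FF....  {c→[2]; d→[1, 5, 6]}
  10. unlink(c)  ⇒  .F...FF....  {d→[1, 5, 6]}
  11. create(c)  ⇒  FF...FF....  {c→[0]; d→[1, 5, 6]}

bitmap = FF...FF....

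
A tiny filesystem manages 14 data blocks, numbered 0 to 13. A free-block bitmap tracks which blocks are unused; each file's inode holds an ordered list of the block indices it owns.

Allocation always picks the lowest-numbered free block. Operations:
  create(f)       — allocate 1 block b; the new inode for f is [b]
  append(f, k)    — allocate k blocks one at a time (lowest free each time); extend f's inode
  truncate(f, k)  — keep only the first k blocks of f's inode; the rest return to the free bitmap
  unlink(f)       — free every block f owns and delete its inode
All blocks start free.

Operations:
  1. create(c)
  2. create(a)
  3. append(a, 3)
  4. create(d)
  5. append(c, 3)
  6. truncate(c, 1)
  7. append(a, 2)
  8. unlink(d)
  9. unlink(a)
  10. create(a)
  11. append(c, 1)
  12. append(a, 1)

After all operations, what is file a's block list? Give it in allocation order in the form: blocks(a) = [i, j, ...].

blocks(a) = [1, 3]

after create(c) → c:[0]  free=[F.............]
after create(a) → a:[1], c:[0]  free=[FF............]
after append(a, 3) → a:[1, 2, 3, 4], c:[0]  free=[FFFFF.........]
after create(d) → a:[1, 2, 3, 4], c:[0], d:[5]  free=[FFFFFF........]
after append(c, 3) → a:[1, 2, 3, 4], c:[0, 6, 7, 8], d:[5]  free=[FFFFFFFFF.....]
after truncate(c, 1) → a:[1, 2, 3, 4], c:[0], d:[5]  free=[FFFFFF........]
after append(a, 2) → a:[1, 2, 3, 4, 6, 7], c:[0], d:[5]  free=[FFFFFFFF......]
after unlink(d) → a:[1, 2, 3, 4, 6, 7], c:[0]  free=[FFFFF.FF......]
after unlink(a) → c:[0]  free=[F.............]
after create(a) → a:[1], c:[0]  free=[FF............]
after append(c, 1) → a:[1], c:[0, 2]  free=[FFF...........]
after append(a, 1) → a:[1, 3], c:[0, 2]  free=[FFFF..........]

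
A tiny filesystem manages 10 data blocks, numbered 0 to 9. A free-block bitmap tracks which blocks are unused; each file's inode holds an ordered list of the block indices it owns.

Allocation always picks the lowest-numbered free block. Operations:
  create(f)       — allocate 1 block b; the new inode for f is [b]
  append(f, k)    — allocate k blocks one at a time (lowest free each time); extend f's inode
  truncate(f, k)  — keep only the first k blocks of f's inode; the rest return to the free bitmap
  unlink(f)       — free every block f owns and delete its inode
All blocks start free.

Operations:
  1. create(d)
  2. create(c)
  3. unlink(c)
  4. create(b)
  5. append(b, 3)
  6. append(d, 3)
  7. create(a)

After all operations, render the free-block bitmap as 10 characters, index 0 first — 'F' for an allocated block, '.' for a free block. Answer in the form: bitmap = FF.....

bitmap = FFFFFFFFF.

create(d): bitmap=F......... | d=[0]
create(c): bitmap=FF........ | c=[1] d=[0]
unlink(c): bitmap=F......... | d=[0]
create(b): bitmap=FF........ | b=[1] d=[0]
append(b, 3): bitmap=FFFFF..... | b=[1, 2, 3, 4] d=[0]
append(d, 3): bitmap=FFFFFFFF.. | b=[1, 2, 3, 4] d=[0, 5, 6, 7]
create(a): bitmap=FFFFFFFFF. | a=[8] b=[1, 2, 3, 4] d=[0, 5, 6, 7]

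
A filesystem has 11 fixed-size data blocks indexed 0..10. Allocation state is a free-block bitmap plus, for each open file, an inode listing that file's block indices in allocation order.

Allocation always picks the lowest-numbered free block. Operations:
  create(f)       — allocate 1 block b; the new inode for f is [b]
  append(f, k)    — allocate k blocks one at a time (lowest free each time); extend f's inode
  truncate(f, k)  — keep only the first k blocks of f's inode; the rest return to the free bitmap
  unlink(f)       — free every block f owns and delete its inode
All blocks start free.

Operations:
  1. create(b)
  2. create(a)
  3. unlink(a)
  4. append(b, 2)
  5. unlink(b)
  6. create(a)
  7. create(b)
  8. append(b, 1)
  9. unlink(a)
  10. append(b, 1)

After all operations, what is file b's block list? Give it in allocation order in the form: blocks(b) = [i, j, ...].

after create(b) → b:[0]  free=[F..........]
after create(a) → a:[1], b:[0]  free=[FF.........]
after unlink(a) → b:[0]  free=[F..........]
after append(b, 2) → b:[0, 1, 2]  free=[FFF........]
after unlink(b) →   free=[...........]
after create(a) → a:[0]  free=[F..........]
after create(b) → a:[0], b:[1]  free=[FF.........]
after append(b, 1) → a:[0], b:[1, 2]  free=[FFF........]
after unlink(a) → b:[1, 2]  free=[.FF........]
after append(b, 1) → b:[1, 2, 0]  free=[FFF........]

blocks(b) = [1, 2, 0]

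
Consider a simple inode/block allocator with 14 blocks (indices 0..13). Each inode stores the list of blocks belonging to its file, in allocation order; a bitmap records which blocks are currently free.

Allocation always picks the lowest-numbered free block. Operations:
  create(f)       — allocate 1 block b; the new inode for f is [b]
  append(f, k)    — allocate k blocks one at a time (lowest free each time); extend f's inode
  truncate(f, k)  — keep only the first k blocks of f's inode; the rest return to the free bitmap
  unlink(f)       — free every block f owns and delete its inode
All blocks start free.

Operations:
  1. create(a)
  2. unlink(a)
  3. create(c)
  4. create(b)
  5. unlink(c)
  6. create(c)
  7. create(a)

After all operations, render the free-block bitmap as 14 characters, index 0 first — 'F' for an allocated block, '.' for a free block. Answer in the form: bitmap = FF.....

after create(a) → a:[0]  free=[F.............]
after unlink(a) →   free=[..............]
after create(c) → c:[0]  free=[F.............]
after create(b) → b:[1], c:[0]  free=[FF............]
after unlink(c) → b:[1]  free=[.F............]
after create(c) → b:[1], c:[0]  free=[FF............]
after create(a) → a:[2], b:[1], c:[0]  free=[FFF...........]

bitmap = FFF...........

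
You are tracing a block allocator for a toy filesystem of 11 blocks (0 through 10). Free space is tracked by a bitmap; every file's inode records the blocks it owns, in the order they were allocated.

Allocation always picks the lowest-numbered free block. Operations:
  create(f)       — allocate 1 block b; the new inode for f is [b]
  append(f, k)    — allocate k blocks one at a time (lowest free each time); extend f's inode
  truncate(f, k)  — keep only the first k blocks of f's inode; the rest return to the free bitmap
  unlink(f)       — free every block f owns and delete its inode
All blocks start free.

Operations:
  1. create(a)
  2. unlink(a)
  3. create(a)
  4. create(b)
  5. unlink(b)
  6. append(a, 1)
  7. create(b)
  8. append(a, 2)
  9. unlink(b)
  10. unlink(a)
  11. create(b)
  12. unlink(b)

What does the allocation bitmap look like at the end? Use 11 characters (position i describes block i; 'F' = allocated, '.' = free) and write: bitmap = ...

[1] create(a) — a=0 (map F..........)
[2] unlink(a) —  (map ...........)
[3] create(a) — a=0 (map F..........)
[4] create(b) — a=0 b=1 (map FF.........)
[5] unlink(b) — a=0 (map F..........)
[6] append(a, 1) — a=0,1 (map FF.........)
[7] create(b) — a=0,1 b=2 (map FFF........)
[8] append(a, 2) — a=0,1,3,4 b=2 (map FFFFF......)
[9] unlink(b) — a=0,1,3,4 (map FF.FF......)
[10] unlink(a) —  (map ...........)
[11] create(b) — b=0 (map F..........)
[12] unlink(b) —  (map ...........)

bitmap = ...........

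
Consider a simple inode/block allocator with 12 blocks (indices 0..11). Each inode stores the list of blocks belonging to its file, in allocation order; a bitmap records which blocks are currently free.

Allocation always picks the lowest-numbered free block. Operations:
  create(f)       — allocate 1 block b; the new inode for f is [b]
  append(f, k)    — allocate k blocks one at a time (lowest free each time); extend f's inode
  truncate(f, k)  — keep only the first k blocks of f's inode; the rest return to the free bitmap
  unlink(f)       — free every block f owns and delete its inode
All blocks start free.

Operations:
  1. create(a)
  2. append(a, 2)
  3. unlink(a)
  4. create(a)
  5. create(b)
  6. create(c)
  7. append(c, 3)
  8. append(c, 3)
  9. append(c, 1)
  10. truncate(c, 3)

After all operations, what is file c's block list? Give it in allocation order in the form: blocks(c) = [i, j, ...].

blocks(c) = [2, 3, 4]

create(a): bitmap=F........... | a=[0]
append(a, 2): bitmap=FFF......... | a=[0, 1, 2]
unlink(a): bitmap=............ | 
create(a): bitmap=F........... | a=[0]
create(b): bitmap=FF.......... | a=[0] b=[1]
create(c): bitmap=FFF......... | a=[0] b=[1] c=[2]
append(c, 3): bitmap=FFFFFF...... | a=[0] b=[1] c=[2, 3, 4, 5]
append(c, 3): bitmap=FFFFFFFFF... | a=[0] b=[1] c=[2, 3, 4, 5, 6, 7, 8]
append(c, 1): bitmap=FFFFFFFFFF.. | a=[0] b=[1] c=[2, 3, 4, 5, 6, 7, 8, 9]
truncate(c, 3): bitmap=FFFFF....... | a=[0] b=[1] c=[2, 3, 4]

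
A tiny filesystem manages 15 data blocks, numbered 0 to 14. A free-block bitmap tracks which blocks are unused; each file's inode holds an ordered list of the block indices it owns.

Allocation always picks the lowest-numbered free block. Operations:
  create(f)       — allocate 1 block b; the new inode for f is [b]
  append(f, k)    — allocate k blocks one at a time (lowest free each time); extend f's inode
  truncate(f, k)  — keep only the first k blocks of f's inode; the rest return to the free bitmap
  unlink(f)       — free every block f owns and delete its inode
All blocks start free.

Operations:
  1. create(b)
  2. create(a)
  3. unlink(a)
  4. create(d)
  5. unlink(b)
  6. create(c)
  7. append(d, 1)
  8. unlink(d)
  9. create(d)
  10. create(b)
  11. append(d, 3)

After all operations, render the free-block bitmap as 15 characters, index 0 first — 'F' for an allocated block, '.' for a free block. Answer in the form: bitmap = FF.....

bitmap = FFFFFF.........

after create(b) → b:[0]  free=[F..............]
after create(a) → a:[1], b:[0]  free=[FF.............]
after unlink(a) → b:[0]  free=[F..............]
after create(d) → b:[0], d:[1]  free=[FF.............]
after unlink(b) → d:[1]  free=[.F.............]
after create(c) → c:[0], d:[1]  free=[FF.............]
after append(d, 1) → c:[0], d:[1, 2]  free=[FFF............]
after unlink(d) → c:[0]  free=[F..............]
after create(d) → c:[0], d:[1]  free=[FF.............]
after create(b) → b:[2], c:[0], d:[1]  free=[FFF............]
after append(d, 3) → b:[2], c:[0], d:[1, 3, 4, 5]  free=[FFFFFF.........]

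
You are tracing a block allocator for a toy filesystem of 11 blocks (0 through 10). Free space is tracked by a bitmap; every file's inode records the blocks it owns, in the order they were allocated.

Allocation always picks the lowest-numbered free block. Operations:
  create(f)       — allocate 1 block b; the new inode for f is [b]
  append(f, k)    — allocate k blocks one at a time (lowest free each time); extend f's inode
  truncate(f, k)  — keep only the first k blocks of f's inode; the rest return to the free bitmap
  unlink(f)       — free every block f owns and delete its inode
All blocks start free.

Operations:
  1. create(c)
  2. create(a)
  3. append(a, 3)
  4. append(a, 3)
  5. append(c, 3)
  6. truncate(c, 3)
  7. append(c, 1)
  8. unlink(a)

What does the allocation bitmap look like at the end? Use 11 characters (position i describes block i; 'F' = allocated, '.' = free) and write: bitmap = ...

bitmap = F.......FFF

[1] create(c) — c=0 (map F..........)
[2] create(a) — a=1 c=0 (map FF.........)
[3] append(a, 3) — a=1,2,3,4 c=0 (map FFFFF......)
[4] append(a, 3) — a=1,2,3,4,5,6,7 c=0 (map FFFFFFFF...)
[5] append(c, 3) — a=1,2,3,4,5,6,7 c=0,8,9,10 (map FFFFFFFFFFF)
[6] truncate(c, 3) — a=1,2,3,4,5,6,7 c=0,8,9 (map FFFFFFFFFF.)
[7] append(c, 1) — a=1,2,3,4,5,6,7 c=0,8,9,10 (map FFFFFFFFFFF)
[8] unlink(a) — c=0,8,9,10 (map F.......FFF)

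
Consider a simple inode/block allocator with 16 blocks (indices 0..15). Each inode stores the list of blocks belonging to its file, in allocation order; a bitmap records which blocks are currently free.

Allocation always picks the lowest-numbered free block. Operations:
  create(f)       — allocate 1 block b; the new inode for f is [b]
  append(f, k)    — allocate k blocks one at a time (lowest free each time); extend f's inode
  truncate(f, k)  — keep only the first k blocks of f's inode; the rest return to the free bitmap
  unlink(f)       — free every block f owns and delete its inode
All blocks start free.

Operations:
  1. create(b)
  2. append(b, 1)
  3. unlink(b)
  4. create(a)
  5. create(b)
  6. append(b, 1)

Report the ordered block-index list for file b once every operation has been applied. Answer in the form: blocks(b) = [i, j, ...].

blocks(b) = [1, 2]

after create(b) → b:[0]  free=[F...............]
after append(b, 1) → b:[0, 1]  free=[FF..............]
after unlink(b) →   free=[................]
after create(a) → a:[0]  free=[F...............]
after create(b) → a:[0], b:[1]  free=[FF..............]
after append(b, 1) → a:[0], b:[1, 2]  free=[FFF.............]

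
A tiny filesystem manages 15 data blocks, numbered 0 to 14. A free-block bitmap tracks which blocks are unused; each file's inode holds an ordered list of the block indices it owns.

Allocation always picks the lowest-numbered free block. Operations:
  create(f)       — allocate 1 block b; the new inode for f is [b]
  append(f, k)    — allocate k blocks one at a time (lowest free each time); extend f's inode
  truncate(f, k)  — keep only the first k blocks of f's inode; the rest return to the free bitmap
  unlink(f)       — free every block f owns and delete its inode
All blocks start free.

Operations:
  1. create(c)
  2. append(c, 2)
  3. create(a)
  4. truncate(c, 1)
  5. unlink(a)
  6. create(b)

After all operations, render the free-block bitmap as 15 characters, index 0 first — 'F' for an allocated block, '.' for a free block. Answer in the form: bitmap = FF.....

  1. create(c)  ⇒  F..............  {c→[0]}
  2. append(c, 2)  ⇒  FFF............  {c→[0, 1, 2]}
  3. create(a)  ⇒  FFFF...........  {a→[3]; c→[0, 1, 2]}
  4. truncate(c, 1)  ⇒  F..F...........  {a→[3]; c→[0]}
  5. unlink(a)  ⇒  F..............  {c→[0]}
  6. create(b)  ⇒  FF.............  {b→[1]; c→[0]}

bitmap = FF.............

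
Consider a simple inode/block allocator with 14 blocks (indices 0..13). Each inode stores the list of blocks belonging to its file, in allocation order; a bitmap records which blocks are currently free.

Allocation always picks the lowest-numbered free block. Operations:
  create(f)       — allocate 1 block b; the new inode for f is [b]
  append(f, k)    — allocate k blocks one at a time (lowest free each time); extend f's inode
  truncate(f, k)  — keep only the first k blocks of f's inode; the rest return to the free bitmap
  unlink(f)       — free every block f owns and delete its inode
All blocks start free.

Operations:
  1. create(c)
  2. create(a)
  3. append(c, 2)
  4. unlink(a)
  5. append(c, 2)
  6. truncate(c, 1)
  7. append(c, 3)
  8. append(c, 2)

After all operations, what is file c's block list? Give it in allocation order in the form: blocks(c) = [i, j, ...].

create(c): bitmap=F............. | c=[0]
create(a): bitmap=FF............ | a=[1] c=[0]
append(c, 2): bitmap=FFFF.......... | a=[1] c=[0, 2, 3]
unlink(a): bitmap=F.FF.......... | c=[0, 2, 3]
append(c, 2): bitmap=FFFFF......... | c=[0, 2, 3, 1, 4]
truncate(c, 1): bitmap=F............. | c=[0]
append(c, 3): bitmap=FFFF.......... | c=[0, 1, 2, 3]
append(c, 2): bitmap=FFFFFF........ | c=[0, 1, 2, 3, 4, 5]

blocks(c) = [0, 1, 2, 3, 4, 5]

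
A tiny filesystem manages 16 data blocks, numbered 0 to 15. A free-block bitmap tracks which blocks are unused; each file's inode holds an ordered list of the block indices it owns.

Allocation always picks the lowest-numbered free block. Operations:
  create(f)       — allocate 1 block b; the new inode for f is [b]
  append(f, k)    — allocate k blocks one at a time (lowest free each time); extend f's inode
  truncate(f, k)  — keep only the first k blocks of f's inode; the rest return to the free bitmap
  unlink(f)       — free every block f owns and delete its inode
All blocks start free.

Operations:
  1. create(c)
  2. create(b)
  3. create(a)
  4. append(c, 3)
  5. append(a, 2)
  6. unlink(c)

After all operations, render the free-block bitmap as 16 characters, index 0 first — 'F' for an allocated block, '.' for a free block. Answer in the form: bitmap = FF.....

bitmap = .FF...FF........

after create(c) → c:[0]  free=[F...............]
after create(b) → b:[1], c:[0]  free=[FF..............]
after create(a) → a:[2], b:[1], c:[0]  free=[FFF.............]
after append(c, 3) → a:[2], b:[1], c:[0, 3, 4, 5]  free=[FFFFFF..........]
after append(a, 2) → a:[2, 6, 7], b:[1], c:[0, 3, 4, 5]  free=[FFFFFFFF........]
after unlink(c) → a:[2, 6, 7], b:[1]  free=[.FF...FF........]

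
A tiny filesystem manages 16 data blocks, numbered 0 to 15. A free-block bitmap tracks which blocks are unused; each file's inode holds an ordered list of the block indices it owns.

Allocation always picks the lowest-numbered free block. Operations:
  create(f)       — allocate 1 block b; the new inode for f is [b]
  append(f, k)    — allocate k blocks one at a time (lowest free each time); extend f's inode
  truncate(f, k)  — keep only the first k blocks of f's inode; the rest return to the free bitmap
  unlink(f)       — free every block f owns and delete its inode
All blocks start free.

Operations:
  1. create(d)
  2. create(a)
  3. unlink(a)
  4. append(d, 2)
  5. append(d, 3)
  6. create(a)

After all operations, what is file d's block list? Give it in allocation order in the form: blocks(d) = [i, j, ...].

blocks(d) = [0, 1, 2, 3, 4, 5]

[1] create(d) — d=0 (map F...............)
[2] create(a) — a=1 d=0 (map FF..............)
[3] unlink(a) — d=0 (map F...............)
[4] append(d, 2) — d=0,1,2 (map FFF.............)
[5] append(d, 3) — d=0,1,2,3,4,5 (map FFFFFF..........)
[6] create(a) — a=6 d=0,1,2,3,4,5 (map FFFFFFF.........)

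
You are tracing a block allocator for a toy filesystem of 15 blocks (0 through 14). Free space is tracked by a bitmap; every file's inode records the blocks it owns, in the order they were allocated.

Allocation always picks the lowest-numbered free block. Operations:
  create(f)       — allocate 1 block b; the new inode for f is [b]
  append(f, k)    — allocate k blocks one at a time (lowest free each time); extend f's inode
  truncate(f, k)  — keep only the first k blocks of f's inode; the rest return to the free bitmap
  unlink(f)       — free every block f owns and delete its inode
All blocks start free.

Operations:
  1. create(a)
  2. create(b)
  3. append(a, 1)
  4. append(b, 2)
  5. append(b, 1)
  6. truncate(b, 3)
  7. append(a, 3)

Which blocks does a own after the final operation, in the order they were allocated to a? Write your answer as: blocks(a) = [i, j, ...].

create(a): bitmap=F.............. | a=[0]
create(b): bitmap=FF............. | a=[0] b=[1]
append(a, 1): bitmap=FFF............ | a=[0, 2] b=[1]
append(b, 2): bitmap=FFFFF.......... | a=[0, 2] b=[1, 3, 4]
append(b, 1): bitmap=FFFFFF......... | a=[0, 2] b=[1, 3, 4, 5]
truncate(b, 3): bitmap=FFFFF.......... | a=[0, 2] b=[1, 3, 4]
append(a, 3): bitmap=FFFFFFFF....... | a=[0, 2, 5, 6, 7] b=[1, 3, 4]

blocks(a) = [0, 2, 5, 6, 7]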